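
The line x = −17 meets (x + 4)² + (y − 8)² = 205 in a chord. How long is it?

The line gives x = −17. Substituting into the circle:
y² − 16y + 28 = 0
y = 14 or y = 2, giving (−17, 14) and (−17, 2).
|(−17, 14) − (−17, 2)| = √((0)² + (12)²) = 12.

12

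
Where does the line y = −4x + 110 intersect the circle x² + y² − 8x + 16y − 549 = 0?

(27, 2) and (29, −6)

Substitute y = −4x + 110:
17x² − 952x + 13311 = 0  ⟹  x² − 56x + 783 = 0
x = 29 or x = 27, giving (29, −6) and (27, 2).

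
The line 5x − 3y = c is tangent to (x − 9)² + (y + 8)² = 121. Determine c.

c = 69 ± 11√34

For a tangent, require d(centre, line) = r = 11.
|5·9 − 3·(−8) − c| / √34 = 11
|c − (69)| = 11√34.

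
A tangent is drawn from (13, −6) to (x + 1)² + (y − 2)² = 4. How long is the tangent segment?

Centre (−1, 2), r² = 4. |PO|² = (14)² + (−8)² = 260.
Power of the point: PT² = |PO|² − r² = 256, so PT = 16.

16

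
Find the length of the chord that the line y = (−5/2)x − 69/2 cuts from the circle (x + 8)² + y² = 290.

6√29

Substitute y = (−69 − 5x)/2:
29x² + 754x + 3857 = 0  ⟹  x² + 26x + 133 = 0
x = −7 or x = −19, giving (−7, −17) and (−19, 13).
Chord length = distance between (−7, −17) and (−19, 13) = √1044 = 6√29.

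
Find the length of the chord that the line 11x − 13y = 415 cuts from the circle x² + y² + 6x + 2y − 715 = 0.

Substitute y = (−415 + 11x)/13:
290x² − 7830x + 40600 = 0  ⟹  x² − 27x + 140 = 0
x = 20 or x = 7, giving (20, −15) and (7, −26).
Chord length = distance between (20, −15) and (7, −26) = √290 = √290.

√290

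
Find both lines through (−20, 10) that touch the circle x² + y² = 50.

x + y = −10 and x + 7y = 50

Let a tangent through (−20, 10) have slope m. Its distance from (0, 0) must equal 5√2:
[m·(20) − (−10)]² = 50(m² + 1)
7m² + 8m + 1 = 0, so m = −1 or m = −1/7.
With m = −1: x + y = −10. With m = −1/7: x + 7y = 50.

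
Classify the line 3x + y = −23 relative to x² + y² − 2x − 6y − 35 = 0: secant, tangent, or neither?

d² = (3·1 + 1·3 − (−23))²/10 = 841/10; r² = 45.
Since d² > r², the line lies outside the circle.

neither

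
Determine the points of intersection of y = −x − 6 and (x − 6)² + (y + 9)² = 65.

(−1, −5) and (10, −16)

Substitute y = −x − 6:
2x² − 18x − 20 = 0  ⟹  x² − 9x − 10 = 0
x = 10 or x = −1, giving (10, −16) and (−1, −5).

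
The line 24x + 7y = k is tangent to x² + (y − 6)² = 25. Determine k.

The line touches the circle iff its distance from (0, 6) is 5:
|24·0 + 7·6 − k| / √625 = 5
|k − (42)| = 5·25, so k = 167 or k = −83.

k = −83 or k = 167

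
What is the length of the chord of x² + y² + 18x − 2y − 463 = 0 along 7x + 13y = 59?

3√218

Centre (−9, 1), r² = 545. Perpendicular distance d from centre to line = |−109| / √218 = 109/√218.
Half the chord is √(r² − d²) = √(981/2), so the full chord is 3√218.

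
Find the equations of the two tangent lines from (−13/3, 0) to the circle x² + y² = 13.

3x + 2y = −13 and 3x − 2y = −13

A line y − (0) = m(x − (−13/3)) is tangent when its distance from (0, 0) is √13:
(13/3m − (0))² = 13(m² + 1)
4m² − 9 = 0, so m = −3/2 or m = 3/2.
With m = −3/2: 3x + 2y = −13. With m = 3/2: 3x − 2y = −13.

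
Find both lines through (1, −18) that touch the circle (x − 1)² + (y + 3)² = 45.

2x + y = −16 and 2x − y = 20

A line y − (−18) = m(x − (1)) is tangent when its distance from (1, −3) is 3√5:
(0m − (15))² = 45(m² + 1)
m² − 4 = 0, so m = −2 or m = 2.
With m = −2: 2x + y = −16. With m = 2: 2x − y = 20.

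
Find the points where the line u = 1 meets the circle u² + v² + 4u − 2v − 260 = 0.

(1, −15) and (1, 17)

The line gives u = 1. Substituting into the circle:
v² − 2v − 255 = 0
v = 17 or v = −15, giving (1, 17) and (1, −15).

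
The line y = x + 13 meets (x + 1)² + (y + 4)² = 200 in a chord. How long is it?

Centre (−1, −4), r² = 200. Perpendicular distance d from centre to line = |16| / √2 = 16/√2.
Chord = 2√(r² − d²) = 2·√(72) = 12√2.

12√2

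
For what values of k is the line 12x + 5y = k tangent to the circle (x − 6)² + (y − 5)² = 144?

The line touches the circle iff its distance from (6, 5) is 12:
|12·6 + 5·5 − k| / √169 = 12
|k − (97)| = 12·13, so k = 253 or k = −59.

k = −59 or k = 253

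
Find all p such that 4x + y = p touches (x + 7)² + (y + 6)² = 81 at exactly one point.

p = −34 ± 9√17

For a tangent, require d(centre, line) = r = 9.
|4·(−7) + 1·(−6) − p| / √17 = 9
|p − (−34)| = 9√17.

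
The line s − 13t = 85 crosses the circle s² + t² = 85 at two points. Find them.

(−6, −7) and (7, −6)

Express t = (−85 + s)/13 and substitute into the circle:
170s² − 170s − 7140 = 0  ⟹  s² − s − 42 = 0
s = 7 or s = −6, giving (7, −6) and (−6, −7).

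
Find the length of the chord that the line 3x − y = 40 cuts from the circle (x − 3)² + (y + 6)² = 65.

√10

Centre (3, −6), r² = 65. Perpendicular distance d from centre to line = |−25| / √10 = 25/√10.
Half the chord is √(r² − d²) = √(5/2), so the full chord is √10.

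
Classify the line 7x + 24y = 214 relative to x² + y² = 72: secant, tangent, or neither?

Substituting the line into the circle gives 625x² − 2996x + 4324 = 0.
Discriminant = (−2996)² − 4·625·(4324) = −1833984 < 0.
No real roots: the line does not meet the circle.

neither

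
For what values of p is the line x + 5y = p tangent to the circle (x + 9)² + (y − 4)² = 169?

p = 11 ± 13√26

The line touches the circle iff its distance from (−9, 4) is 13:
|1·(−9) + 5·4 − p| / √26 = 13
|p − (11)| = 13√26.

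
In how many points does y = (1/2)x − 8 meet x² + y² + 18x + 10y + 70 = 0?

0

Substituting the line into the circle gives 5x² + 60x + 216 = 0.
Δ = 3600 − 4320 = −720.
No real roots: the line does not meet the circle.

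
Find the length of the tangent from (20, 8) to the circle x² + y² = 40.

2√106

Centre (0, 0), r² = 40. |PO|² = (20)² + (8)² = 464.
Power of the point: PT² = |PO|² − r² = 424, so PT = 2√106.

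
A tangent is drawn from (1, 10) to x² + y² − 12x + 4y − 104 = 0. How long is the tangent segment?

The centre is (6, −2) and r = 12. The square of the distance from P to the centre is 25 + 144 = 169.
The tangent meets the radius at right angles, so tangent² = |PO|² − r² = 169 − 144 = 25.

5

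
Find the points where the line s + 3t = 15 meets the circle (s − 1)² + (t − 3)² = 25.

(−3, 6) and (6, 3)

Substitute t = (15 − s)/3:
10s² − 30s − 180 = 0  ⟹  s² − 3s − 18 = 0
s = 6 or s = −3, giving (6, 3) and (−3, 6).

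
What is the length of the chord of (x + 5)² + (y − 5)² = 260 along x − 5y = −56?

The distance from (−5, 5) to the line is 26/√26, and r² = 260.
Chord = 2√(r² − d²) = 2·√(234) = 6√26.

6√26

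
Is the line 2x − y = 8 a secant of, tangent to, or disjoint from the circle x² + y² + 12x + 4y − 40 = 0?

Substituting the line into the circle gives 5x² − 12x − 8 = 0.
Δ = 144 − (−160) = 304.
Two real roots: the line is a secant.

secant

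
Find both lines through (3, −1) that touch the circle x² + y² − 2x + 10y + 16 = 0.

3x + y = 8 and x − 3y = 6

A line y − (−1) = m(x − (3)) is tangent when its distance from (1, −5) is √10:
(−2m − (−4))² = 10(m² + 1)
3m² + 8m − 3 = 0, so m = −3 or m = 1/3.
With m = −3: 3x + y = 8. With m = 1/3: x − 3y = 6.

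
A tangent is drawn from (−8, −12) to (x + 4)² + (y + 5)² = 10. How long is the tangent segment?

With centre O = (−4, −5), |OP|² = 65 and r² = 10.
The tangent meets the radius at right angles, so tangent² = |PO|² − r² = 65 − 10 = 55.

√55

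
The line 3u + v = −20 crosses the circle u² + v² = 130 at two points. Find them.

Express v = −3u − 20 and substitute into the circle:
10u² + 120u + 270 = 0  ⟹  u² + 12u + 27 = 0
u = −3 or u = −9, giving (−3, −11) and (−9, 7).

(−9, 7) and (−3, −11)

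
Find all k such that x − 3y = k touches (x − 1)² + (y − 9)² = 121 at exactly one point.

Tangency holds when the distance from the centre (1, 9) to the line equals the radius 11:
|1·1 − 3·9 − k| / √10 = 11
|k − (−26)| = 11√10.

k = −26 ± 11√10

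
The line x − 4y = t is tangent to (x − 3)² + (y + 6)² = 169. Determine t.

t = 27 ± 13√17

The line touches the circle iff its distance from (3, −6) is 13:
|1·3 − 4·(−6) − t| / √17 = 13
|t − (27)| = 13√17.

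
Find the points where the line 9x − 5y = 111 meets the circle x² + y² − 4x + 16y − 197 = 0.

(−1, −24) and (14, 3)

Express y = (−111 + 9x)/5 and substitute into the circle:
106x² − 1378x − 1484 = 0  ⟹  x² − 13x − 14 = 0
x = 14 or x = −1, giving (14, 3) and (−1, −24).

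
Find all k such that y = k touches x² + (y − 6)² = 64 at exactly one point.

k = −2 or k = 14

Tangency holds when the distance from the centre (0, 6) to the line equals the radius 8:
|0·0 + 1·6 − k| / √1 = 8
|k − (6)| = 8, so k = 14 or k = −2.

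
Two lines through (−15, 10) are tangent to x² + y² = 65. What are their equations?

7x + 4y = −65 and x + 8y = 65

Let a tangent through (−15, 10) have slope m. Its distance from (0, 0) must equal √65:
[m·(15) − (−10)]² = 65(m² + 1)
32m² + 60m + 7 = 0, so m = −7/4 or m = −1/8.
With m = −7/4: 7x + 4y = −65. With m = −1/8: x + 8y = 65.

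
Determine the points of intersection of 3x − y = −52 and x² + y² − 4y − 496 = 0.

Express y = 3x + 52 and substitute into the circle:
10x² + 300x + 2000 = 0  ⟹  x² + 30x + 200 = 0
x = −10 or x = −20, giving (−10, 22) and (−20, −8).

(−20, −8) and (−10, 22)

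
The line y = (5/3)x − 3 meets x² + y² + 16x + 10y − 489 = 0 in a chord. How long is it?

Centre (−8, −5), r² = 578. Perpendicular distance d from centre to line = |−34| / √34 = 34/√34.
Chord = 2√(r² − d²) = 2·√(544) = 8√34.

8√34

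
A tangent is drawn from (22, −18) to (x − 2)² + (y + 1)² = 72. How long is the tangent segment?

With centre O = (2, −1), |OP|² = 689 and r² = 72.
Power of the point: PT² = |PO|² − r² = 617, so PT = √617.

√617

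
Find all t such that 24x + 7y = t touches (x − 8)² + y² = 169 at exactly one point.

t = −133 or t = 517

Tangency holds when the distance from the centre (8, 0) to the line equals the radius 13:
|24·8 + 7·0 − t| / √625 = 13
|t − (192)| = 13·25, so t = 517 or t = −133.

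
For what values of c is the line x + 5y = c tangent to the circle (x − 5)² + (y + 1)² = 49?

c = ±7√26

The line touches the circle iff its distance from (5, −1) is 7:
|1·5 + 5·(−1) − c| / √26 = 7
|c| = 7√26.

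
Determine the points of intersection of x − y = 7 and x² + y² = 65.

(−1, −8) and (8, 1)

From the line, y = x − 7. Substituting:
2x² − 14x − 16 = 0  ⟹  x² − 7x − 8 = 0
x = 8 or x = −1, giving (8, 1) and (−1, −8).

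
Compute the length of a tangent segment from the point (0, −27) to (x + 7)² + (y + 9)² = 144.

The centre is (−7, −9) and r = 12. The square of the distance from P to the centre is 49 + 324 = 373.
Power of the point: PT² = |PO|² − r² = 229, so PT = √229.

√229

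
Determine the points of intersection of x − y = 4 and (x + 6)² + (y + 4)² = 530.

(−19, −23) and (13, 9)

Substitute y = x − 4:
2x² + 12x − 494 = 0  ⟹  x² + 6x − 247 = 0
x = 13 or x = −19, giving (13, 9) and (−19, −23).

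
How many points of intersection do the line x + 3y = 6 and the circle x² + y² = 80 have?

2

Centre (0, 0), r² = 80. Distance² from centre to line = (−6)²/10 = 18/5.
Since d² < r², the line cuts the circle twice.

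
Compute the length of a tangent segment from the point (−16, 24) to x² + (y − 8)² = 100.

With centre O = (0, 8), |OP|² = 512 and r² = 100.
Power of the point: PT² = |PO|² − r² = 412, so PT = 2√103.

2√103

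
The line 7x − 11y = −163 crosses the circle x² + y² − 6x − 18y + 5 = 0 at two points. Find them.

(−6, 11) and (5, 18)

Express y = (163 + 7x)/11 and substitute into the circle:
170x² + 170x − 5100 = 0  ⟹  x² + x − 30 = 0
x = 5 or x = −6, giving (5, 18) and (−6, 11).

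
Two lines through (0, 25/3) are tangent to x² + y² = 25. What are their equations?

Let a tangent through (0, 25/3) have slope m. Its distance from (0, 0) must equal 5:
[m·(0) − (−25/3)]² = 25(m² + 1)
9m² − 16 = 0, so m = −4/3 or m = 4/3.
With m = −4/3: 4x + 3y = 25. With m = 4/3: 4x − 3y = −25.

4x + 3y = 25 and 4x − 3y = −25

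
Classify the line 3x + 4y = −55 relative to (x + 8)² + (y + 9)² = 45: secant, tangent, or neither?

Substituting the line into the circle gives 25x² + 370x + 665 = 0.
Δ = 136900 − 66500 = 70400.
Two real roots: the line is a secant.

secant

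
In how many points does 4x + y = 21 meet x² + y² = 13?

0

Substituting the line into the circle gives 17x² − 168x + 428 = 0.
Discriminant = (−168)² − 4·17·(428) = −880 < 0.
No real roots: the line does not meet the circle.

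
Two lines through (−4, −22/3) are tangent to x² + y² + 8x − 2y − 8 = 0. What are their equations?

4x − 3y = 6 and 4x + 3y = −38

Let a tangent through (−4, −22/3) have slope m. Its distance from (−4, 1) must equal 5:
(0m − (25/3))² = 25(m² + 1)
9m² − 16 = 0, so m = 4/3 or m = −4/3.
With m = 4/3: 4x − 3y = 6. With m = −4/3: 4x + 3y = −38.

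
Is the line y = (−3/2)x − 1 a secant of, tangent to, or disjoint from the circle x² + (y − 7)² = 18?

Centre (0, 7), r² = 18. Distance² from centre to line = (16)²/13 = 256/13.
Since d² > r², the line lies outside the circle.

disjoint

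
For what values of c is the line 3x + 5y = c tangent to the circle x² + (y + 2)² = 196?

c = −10 ± 14√34

For a tangent, require d(centre, line) = r = 14.
|3·0 + 5·(−2) − c| / √34 = 14
|c − (−10)| = 14√34.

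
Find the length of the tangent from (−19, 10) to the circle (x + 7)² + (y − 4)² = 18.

The centre is (−7, 4) and r = 3√2. The square of the distance from P to the centre is 144 + 36 = 180.
The tangent meets the radius at right angles, so tangent² = |PO|² − r² = 180 − 18 = 162.

9√2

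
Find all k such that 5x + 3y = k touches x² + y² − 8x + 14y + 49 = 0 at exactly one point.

For a tangent, require d(centre, line) = r = 4.
|5·4 + 3·(−7) − k| / √34 = 4
|k − (−1)| = 4√34.

k = −1 ± 4√34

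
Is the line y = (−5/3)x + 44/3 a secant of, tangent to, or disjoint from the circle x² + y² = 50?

Substituting the line into the circle gives 34x² − 440x + 1486 = 0.
Δ = 193600 − 202096 = −8496.
No real roots: the line does not meet the circle.

disjoint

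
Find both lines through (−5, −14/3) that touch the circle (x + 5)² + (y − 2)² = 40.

x + 3y = −19 and x − 3y = 9

Write the tangent as mx − y + (−14/3 − m·(−5)) = 0 and set its distance from the centre to 2√10:
(0m − (20/3))² = 40(m² + 1)
9m² − 1 = 0, so m = −1/3 or m = 1/3.
With m = −1/3: x + 3y = −19. With m = 1/3: x − 3y = 9.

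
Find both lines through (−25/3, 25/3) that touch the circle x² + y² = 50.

x + 7y = 50 and 7x + y = −50

Let a tangent through (−25/3, 25/3) have slope m. Its distance from (0, 0) must equal 5√2:
(25/3m − (−25/3))² = 50(m² + 1)
7m² + 50m + 7 = 0, so m = −1/7 or m = −7.
Through (−25/3, 25/3) these give x + 7y = 50 and 7x + y = −50.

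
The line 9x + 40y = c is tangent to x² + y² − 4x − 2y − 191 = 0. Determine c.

c = −516 or c = 632

Tangency holds when the distance from the centre (2, 1) to the line equals the radius 14:
|9·2 + 40·1 − c| / √1681 = 14
|c − (58)| = 14·41, so c = 632 or c = −516.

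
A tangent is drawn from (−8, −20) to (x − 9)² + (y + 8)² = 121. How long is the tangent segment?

The centre is (9, −8) and r = 11. The square of the distance from P to the centre is 289 + 144 = 433.
By the tangent–radius right angle, tangent length = √(|PO|² − r²) = √312 = 2√78.

2√78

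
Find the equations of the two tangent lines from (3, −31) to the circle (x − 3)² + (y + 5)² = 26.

5x + y = −16 and 5x − y = 46

A line y − (−31) = m(x − (3)) is tangent when its distance from (3, −5) is √26:
(0m − (26))² = 26(m² + 1)
m² − 25 = 0, so m = −5 or m = 5.
Through (3, −31) these give 5x + y = −16 and 5x − y = 46.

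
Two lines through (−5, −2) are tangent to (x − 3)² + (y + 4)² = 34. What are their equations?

Write the tangent as mx − y + (−2 − m·(−5)) = 0 and set its distance from the centre to √34:
[m·(8) − (−2)]² = 34(m² + 1)
15m² + 16m − 15 = 0, so m = 3/5 or m = −5/3.
Through (−5, −2) these give 3x − 5y = −5 and 5x + 3y = −31.

3x − 5y = −5 and 5x + 3y = −31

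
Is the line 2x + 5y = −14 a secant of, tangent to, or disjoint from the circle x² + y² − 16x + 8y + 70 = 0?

secant

Centre (8, −4), r² = 10. Distance² from centre to line = (10)²/29 = 100/29.
Since d² < r², the line cuts the circle twice.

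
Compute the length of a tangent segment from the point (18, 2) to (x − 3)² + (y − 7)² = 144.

With centre O = (3, 7), |OP|² = 250 and r² = 144.
By the tangent–radius right angle, tangent length = √(|PO|² − r²) = √106.

√106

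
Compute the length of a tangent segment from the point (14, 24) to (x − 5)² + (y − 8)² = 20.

The centre is (5, 8) and r = 2√5. The square of the distance from P to the centre is 81 + 256 = 337.
The tangent meets the radius at right angles, so tangent² = |PO|² − r² = 337 − 20 = 317.

√317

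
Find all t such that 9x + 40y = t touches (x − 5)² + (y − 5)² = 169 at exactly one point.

t = −288 or t = 778

For a tangent, require d(centre, line) = r = 13.
|9·5 + 40·5 − t| / √1681 = 13
|t − (245)| = 13·41, so t = 778 or t = −288.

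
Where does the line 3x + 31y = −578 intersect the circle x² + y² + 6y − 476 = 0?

Substitute y = (−578 − 3x)/31:
970x² + 2910x − 230860 = 0  ⟹  x² + 3x − 238 = 0
x = 14 or x = −17, giving (14, −20) and (−17, −17).

(−17, −17) and (14, −20)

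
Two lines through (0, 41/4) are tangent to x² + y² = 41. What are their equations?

A line y − (41/4) = m(x − (0)) is tangent when its distance from (0, 0) is √41:
[m·(0) − (−41/4)]² = 41(m² + 1)
16m² − 25 = 0, so m = 5/4 or m = −5/4.
With m = 5/4: 5x − 4y = −41. With m = −5/4: 5x + 4y = 41.

5x − 4y = −41 and 5x + 4y = 41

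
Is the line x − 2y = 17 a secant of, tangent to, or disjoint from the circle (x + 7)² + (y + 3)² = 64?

Substituting the line into the circle gives 5x² + 34x + 61 = 0.
Δ = 1156 − 1220 = −64.
No real roots: the line does not meet the circle.

disjoint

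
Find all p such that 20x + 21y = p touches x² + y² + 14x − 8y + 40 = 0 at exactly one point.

For a tangent, require d(centre, line) = r = 5.
|20·(−7) + 21·4 − p| / √841 = 5
|p − (−56)| = 5·29, so p = 89 or p = −201.

p = −201 or p = 89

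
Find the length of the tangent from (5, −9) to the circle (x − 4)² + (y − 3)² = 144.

Centre (4, 3), r² = 144. |PO|² = (1)² + (−12)² = 145.
Power of the point: PT² = |PO|² − r² = 1, so PT = 1.

1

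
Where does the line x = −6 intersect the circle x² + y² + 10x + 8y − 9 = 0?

(−6, −11) and (−6, 3)

The line gives x = −6. Substituting into the circle:
y² + 8y − 33 = 0
y = 3 or y = −11, giving (−6, 3) and (−6, −11).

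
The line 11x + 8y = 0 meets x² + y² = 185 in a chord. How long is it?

Express y = (−11x)/8 and substitute into the circle:
185x² − 11840 = 0  ⟹  x² − 64 = 0
x = 8 or x = −8, giving (8, −11) and (−8, 11).
Chord length = distance between (8, −11) and (−8, 11) = √740 = 2√185.

2√185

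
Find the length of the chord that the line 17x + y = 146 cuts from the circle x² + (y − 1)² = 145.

√290

The distance from (0, 1) to the line is 145/√290, and r² = 145.
Half the chord is √(r² − d²) = √(145/2), so the full chord is √290.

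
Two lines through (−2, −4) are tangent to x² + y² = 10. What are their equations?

3x + y = −10 and x − 3y = 10

A line y − (−4) = m(x − (−2)) is tangent when its distance from (0, 0) is √10:
[m·(2) − (4)]² = 10(m² + 1)
3m² + 8m − 3 = 0, so m = −3 or m = 1/3.
Through (−2, −4) these give 3x + y = −10 and x − 3y = 10.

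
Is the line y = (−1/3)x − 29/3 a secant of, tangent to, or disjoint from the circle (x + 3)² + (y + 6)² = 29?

secant

d² = (1·(−3) + 3·(−6) − (−29))²/10 = 32/5; r² = 29.
Since d² < r², the line cuts the circle twice.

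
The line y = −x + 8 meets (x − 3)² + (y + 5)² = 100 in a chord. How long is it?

10√2

The distance from (3, −5) to the line is 10/√2, and r² = 100.
Half the chord is √(r² − d²) = √(50), so the full chord is 10√2.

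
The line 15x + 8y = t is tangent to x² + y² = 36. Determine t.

The line touches the circle iff its distance from (0, 0) is 6:
|15·0 + 8·0 − t| / √289 = 6
|t| = 6·17, so t = 102 or t = −102.

t = −102 or t = 102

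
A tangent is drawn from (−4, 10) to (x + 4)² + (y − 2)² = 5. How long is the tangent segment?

Centre (−4, 2), r² = 5. |PO|² = (0)² + (8)² = 64.
Power of the point: PT² = |PO|² − r² = 59, so PT = √59.

√59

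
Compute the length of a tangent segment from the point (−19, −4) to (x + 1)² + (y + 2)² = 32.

2√74

The centre is (−1, −2) and r = 4√2. The square of the distance from P to the centre is 324 + 4 = 328.
The tangent meets the radius at right angles, so tangent² = |PO|² − r² = 328 − 32 = 296.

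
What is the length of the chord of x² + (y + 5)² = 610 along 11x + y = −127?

4√122

Substitute y = −11x − 127:
122x² + 2684x + 14274 = 0  ⟹  x² + 22x + 117 = 0
x = −9 or x = −13, giving (−9, −28) and (−13, 16).
|(−9, −28) − (−13, 16)| = √((4)² + (−44)²) = 4√122.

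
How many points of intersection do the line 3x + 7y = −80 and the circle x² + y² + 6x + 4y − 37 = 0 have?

0

Substituting the line into the circle gives 58x² + 690x + 2347 = 0.
Δ = 476100 − 544504 = −68404.
No real roots: the line does not meet the circle.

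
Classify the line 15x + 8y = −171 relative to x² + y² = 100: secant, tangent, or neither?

Substituting the line into the circle gives 289x² + 5130x + 22841 = 0.
Discriminant = (5130)² − 4·289·(22841) = −87296 < 0.
No real roots: the line does not meet the circle.

neither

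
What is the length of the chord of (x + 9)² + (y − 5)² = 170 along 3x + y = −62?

2√10

Centre (−9, 5), r² = 170. Perpendicular distance d from centre to line = |40| / √10 = 40/√10.
Chord = 2√(r² − d²) = 2·√(10) = 2√10.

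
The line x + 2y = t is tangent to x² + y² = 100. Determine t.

For a tangent, require d(centre, line) = r = 10.
|1·0 + 2·0 − t| / √5 = 10
|t| = 10√5.

t = ±10√5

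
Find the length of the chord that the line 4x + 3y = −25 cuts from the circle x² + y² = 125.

From the line, y = (−25 − 4x)/3. Substituting:
25x² + 200x − 500 = 0  ⟹  x² + 8x − 20 = 0
x = 2 or x = −10, giving (2, −11) and (−10, 5).
Chord length = distance between (2, −11) and (−10, 5) = √400 = 20.

20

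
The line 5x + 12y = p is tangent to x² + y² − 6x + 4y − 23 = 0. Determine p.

p = −87 or p = 69

Tangency holds when the distance from the centre (3, −2) to the line equals the radius 6:
|5·3 + 12·(−2) − p| / √169 = 6
|p − (−9)| = 6·13, so p = 69 or p = −87.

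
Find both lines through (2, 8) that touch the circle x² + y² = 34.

3x − 5y = −34 and 5x + 3y = 34

Write the tangent as mx − y + (8 − m·(2)) = 0 and set its distance from the centre to √34:
(−2m − (−8))² = 34(m² + 1)
15m² + 16m − 15 = 0, so m = 3/5 or m = −5/3.
Through (2, 8) these give 3x − 5y = −34 and 5x + 3y = 34.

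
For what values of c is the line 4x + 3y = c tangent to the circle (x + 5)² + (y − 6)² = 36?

c = −32 or c = 28

For a tangent, require d(centre, line) = r = 6.
|4·(−5) + 3·6 − c| / √25 = 6
|c − (−2)| = 6·5, so c = 28 or c = −32.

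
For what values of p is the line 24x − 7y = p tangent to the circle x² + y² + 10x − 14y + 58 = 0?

Tangency holds when the distance from the centre (−5, 7) to the line equals the radius 4:
|24·(−5) − 7·7 − p| / √625 = 4
|p − (−169)| = 4·25, so p = −69 or p = −269.

p = −269 or p = −69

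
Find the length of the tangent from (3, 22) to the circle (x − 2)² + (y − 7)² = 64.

With centre O = (2, 7), |OP|² = 226 and r² = 64.
By the tangent–radius right angle, tangent length = √(|PO|² − r²) = √162 = 9√2.

9√2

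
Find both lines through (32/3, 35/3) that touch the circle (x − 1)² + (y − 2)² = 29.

2x − 5y = −37 and 5x − 2y = 30

Write the tangent as mx − y + (35/3 − m·(32/3)) = 0 and set its distance from the centre to √29:
[m·(−29/3) − (−29/3)]² = 29(m² + 1)
10m² − 29m + 10 = 0, so m = 2/5 or m = 5/2.
With m = 2/5: 2x − 5y = −37. With m = 5/2: 5x − 2y = 30.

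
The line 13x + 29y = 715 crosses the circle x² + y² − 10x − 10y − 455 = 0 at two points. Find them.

(−3, 26) and (26, 13)

Express y = (715 − 13x)/29 and substitute into the circle:
1010x² − 23230x − 78780 = 0  ⟹  x² − 23x − 78 = 0
x = 26 or x = −3, giving (26, 13) and (−3, 26).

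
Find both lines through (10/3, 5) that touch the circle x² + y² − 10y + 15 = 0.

A line y − (5) = m(x − (10/3)) is tangent when its distance from (0, 5) is √10:
[m·(−10/3) − (0)]² = 10(m² + 1)
m² − 9 = 0, so m = −3 or m = 3.
With m = −3: 3x + y = 15. With m = 3: 3x − y = 5.

3x + y = 15 and 3x − y = 5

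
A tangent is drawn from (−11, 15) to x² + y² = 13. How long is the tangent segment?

3√37

With centre O = (0, 0), |OP|² = 346 and r² = 13.
By the tangent–radius right angle, tangent length = √(|PO|² − r²) = √333 = 3√37.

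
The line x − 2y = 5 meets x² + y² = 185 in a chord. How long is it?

Express y = (−5 + x)/2 and substitute into the circle:
5x² − 10x − 715 = 0  ⟹  x² − 2x − 143 = 0
x = 13 or x = −11, giving (13, 4) and (−11, −8).
Chord length = distance between (13, 4) and (−11, −8) = √720 = 12√5.

12√5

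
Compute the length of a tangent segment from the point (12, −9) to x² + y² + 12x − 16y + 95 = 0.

The centre is (−6, 8) and r = √5. The square of the distance from P to the centre is 324 + 289 = 613.
By the tangent–radius right angle, tangent length = √(|PO|² − r²) = √608 = 4√38.

4√38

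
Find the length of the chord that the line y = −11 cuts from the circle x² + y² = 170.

The distance from (0, 0) to the line is 11, and r² = 170.
Chord = 2√(r² − d²) = 2·√(49) = 14.

14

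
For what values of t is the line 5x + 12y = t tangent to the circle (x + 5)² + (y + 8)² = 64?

For a tangent, require d(centre, line) = r = 8.
|5·(−5) + 12·(−8) − t| / √169 = 8
|t − (−121)| = 8·13, so t = −17 or t = −225.

t = −225 or t = −17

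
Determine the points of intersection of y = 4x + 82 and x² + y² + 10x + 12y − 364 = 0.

From the line, y = 4x + 82. Substituting:
17x² + 714x + 7344 = 0  ⟹  x² + 42x + 432 = 0
x = −18 or x = −24, giving (−18, 10) and (−24, −14).

(−24, −14) and (−18, 10)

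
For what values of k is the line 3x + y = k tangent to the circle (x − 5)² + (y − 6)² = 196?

k = 21 ± 14√10

For a tangent, require d(centre, line) = r = 14.
|3·5 + 1·6 − k| / √10 = 14
|k − (21)| = 14√10.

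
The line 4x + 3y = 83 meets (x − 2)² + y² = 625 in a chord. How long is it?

40

From the line, y = (83 − 4x)/3. Substituting:
25x² − 700x + 1300 = 0  ⟹  x² − 28x + 52 = 0
x = 26 or x = 2, giving (26, −7) and (2, 25).
Chord length = distance between (26, −7) and (2, 25) = √1600 = 40.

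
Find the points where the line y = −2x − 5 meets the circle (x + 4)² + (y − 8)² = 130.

(−11, 17) and (−1, −3)

From the line, y = −2x − 5. Substituting:
5x² + 60x + 55 = 0  ⟹  x² + 12x + 11 = 0
x = −1 or x = −11, giving (−1, −3) and (−11, 17).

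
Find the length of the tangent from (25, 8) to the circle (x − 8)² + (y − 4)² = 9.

The centre is (8, 4) and r = 3. The square of the distance from P to the centre is 289 + 16 = 305.
The tangent meets the radius at right angles, so tangent² = |PO|² − r² = 305 − 9 = 296.

2√74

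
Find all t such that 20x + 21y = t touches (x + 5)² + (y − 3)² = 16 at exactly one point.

Tangency holds when the distance from the centre (−5, 3) to the line equals the radius 4:
|20·(−5) + 21·3 − t| / √841 = 4
|t − (−37)| = 4·29, so t = 79 or t = −153.

t = −153 or t = 79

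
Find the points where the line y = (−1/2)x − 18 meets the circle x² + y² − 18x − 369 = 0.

Express y = (−36 − x)/2 and substitute into the circle:
5x² − 180 = 0  ⟹  x² − 36 = 0
x = 6 or x = −6, giving (6, −21) and (−6, −15).

(−6, −15) and (6, −21)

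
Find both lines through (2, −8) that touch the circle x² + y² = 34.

3x + 5y = −34 and 5x − 3y = 34

A line y − (−8) = m(x − (2)) is tangent when its distance from (0, 0) is √34:
[m·(−2) − (8)]² = 34(m² + 1)
15m² − 16m − 15 = 0, so m = −3/5 or m = 5/3.
Through (2, −8) these give 3x + 5y = −34 and 5x − 3y = 34.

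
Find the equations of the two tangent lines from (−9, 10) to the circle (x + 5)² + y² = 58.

7x − 3y = −93 and 3x + 7y = 43

Write the tangent as mx − y + (10 − m·(−9)) = 0 and set its distance from the centre to √58:
[m·(4) − (−10)]² = 58(m² + 1)
21m² − 40m − 21 = 0, so m = 7/3 or m = −3/7.
Through (−9, 10) these give 7x − 3y = −93 and 3x + 7y = 43.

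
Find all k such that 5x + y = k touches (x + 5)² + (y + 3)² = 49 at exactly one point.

Tangency holds when the distance from the centre (−5, −3) to the line equals the radius 7:
|5·(−5) + 1·(−3) − k| / √26 = 7
|k − (−28)| = 7√26.

k = −28 ± 7√26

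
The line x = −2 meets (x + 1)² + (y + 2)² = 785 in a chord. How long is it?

The line gives x = −2. Substituting into the circle:
y² + 4y − 780 = 0
y = 26 or y = −30, giving (−2, 26) and (−2, −30).
Chord length = distance between (−2, 26) and (−2, −30) = √3136 = 56.

56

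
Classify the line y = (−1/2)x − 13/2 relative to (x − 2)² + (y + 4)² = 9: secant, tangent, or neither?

neither

Centre (2, −4), r² = 9. Distance² from centre to line = (7)²/5 = 49/5.
Since d² > r², the line lies outside the circle.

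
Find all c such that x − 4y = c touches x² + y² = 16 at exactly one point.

The line touches the circle iff its distance from (0, 0) is 4:
|1·0 − 4·0 − c| / √17 = 4
|c| = 4√17.

c = ±4√17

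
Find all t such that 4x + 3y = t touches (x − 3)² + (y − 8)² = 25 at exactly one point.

t = 11 or t = 61

The line touches the circle iff its distance from (3, 8) is 5:
|4·3 + 3·8 − t| / √25 = 5
|t − (36)| = 5·5, so t = 61 or t = 11.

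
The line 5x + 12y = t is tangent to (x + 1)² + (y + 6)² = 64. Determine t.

For a tangent, require d(centre, line) = r = 8.
|5·(−1) + 12·(−6) − t| / √169 = 8
|t − (−77)| = 8·13, so t = 27 or t = −181.

t = −181 or t = 27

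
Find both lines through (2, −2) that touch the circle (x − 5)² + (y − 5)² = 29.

Let a tangent through (2, −2) have slope m. Its distance from (5, 5) must equal √29:
[m·(3) − (7)]² = 29(m² + 1)
10m² + 21m − 10 = 0, so m = 2/5 or m = −5/2.
With m = 2/5: 2x − 5y = 14. With m = −5/2: 5x + 2y = 6.

2x − 5y = 14 and 5x + 2y = 6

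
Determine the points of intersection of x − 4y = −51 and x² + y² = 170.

Express y = (51 + x)/4 and substitute into the circle:
17x² + 102x − 119 = 0  ⟹  x² + 6x − 7 = 0
x = 1 or x = −7, giving (1, 13) and (−7, 11).

(−7, 11) and (1, 13)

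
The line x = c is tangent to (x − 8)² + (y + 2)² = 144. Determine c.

c = −4 or c = 20

For a tangent, require d(centre, line) = r = 12.
|1·8 + 0·(−2) − c| / √1 = 12
|c − (8)| = 12, so c = 20 or c = −4.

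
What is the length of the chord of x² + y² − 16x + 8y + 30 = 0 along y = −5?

14

Centre (8, −4), r² = 50. Perpendicular distance d from centre to line = |1| / √1 = 1.
Half the chord is √(r² − d²) = √(49), so the full chord is 14.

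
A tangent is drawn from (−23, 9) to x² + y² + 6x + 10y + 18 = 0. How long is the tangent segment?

Centre (−3, −5), r² = 16. |PO|² = (−20)² + (14)² = 596.
By the tangent–radius right angle, tangent length = √(|PO|² − r²) = √580 = 2√145.

2√145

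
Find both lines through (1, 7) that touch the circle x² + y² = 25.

4x + 3y = 25 and 3x − 4y = −25

Write the tangent as mx − y + (7 − m·(1)) = 0 and set its distance from the centre to 5:
(−1m − (−7))² = 25(m² + 1)
12m² + 7m − 12 = 0, so m = −4/3 or m = 3/4.
With m = −4/3: 4x + 3y = 25. With m = 3/4: 3x − 4y = −25.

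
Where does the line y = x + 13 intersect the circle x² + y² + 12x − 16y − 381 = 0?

From the line, y = x + 13. Substituting:
2x² + 22x − 420 = 0  ⟹  x² + 11x − 210 = 0
x = 10 or x = −21, giving (10, 23) and (−21, −8).

(−21, −8) and (10, 23)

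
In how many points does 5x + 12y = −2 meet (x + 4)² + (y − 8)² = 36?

d² = (5·(−4) + 12·8 − (−2))²/169 = 36; r² = 36.
Since d² = r², the line is tangent.

1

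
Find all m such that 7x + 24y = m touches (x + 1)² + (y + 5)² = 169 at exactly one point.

The line touches the circle iff its distance from (−1, −5) is 13:
|7·(−1) + 24·(−5) − m| / √625 = 13
|m − (−127)| = 13·25, so m = 198 or m = −452.

m = −452 or m = 198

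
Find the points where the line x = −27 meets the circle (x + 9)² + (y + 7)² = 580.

The line gives x = −27. Substituting into the circle:
y² + 14y − 207 = 0
y = 9 or y = −23, giving (−27, 9) and (−27, −23).

(−27, −23) and (−27, 9)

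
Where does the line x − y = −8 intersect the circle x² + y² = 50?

(−7, 1) and (−1, 7)

Substitute y = x + 8:
2x² + 16x + 14 = 0  ⟹  x² + 8x + 7 = 0
x = −1 or x = −7, giving (−1, 7) and (−7, 1).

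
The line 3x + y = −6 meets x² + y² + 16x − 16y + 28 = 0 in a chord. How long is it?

6√10

Centre (−8, 8), r² = 100. Perpendicular distance d from centre to line = |−10| / √10 = 10/√10.
Half the chord is √(r² − d²) = √(90), so the full chord is 6√10.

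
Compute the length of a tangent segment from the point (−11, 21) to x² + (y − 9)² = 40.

With centre O = (0, 9), |OP|² = 265 and r² = 40.
By the tangent–radius right angle, tangent length = √(|PO|² − r²) = √225 = 15.

15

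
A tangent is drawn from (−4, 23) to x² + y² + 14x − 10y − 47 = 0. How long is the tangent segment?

2√53

Centre (−7, 5), r² = 121. |PO|² = (3)² + (18)² = 333.
By the tangent–radius right angle, tangent length = √(|PO|² − r²) = √212 = 2√53.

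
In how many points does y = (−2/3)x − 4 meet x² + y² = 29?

Substituting the line into the circle gives 13x² + 48x − 117 = 0.
Discriminant = (48)² − 4·13·(−117) = 8388 > 0.
Two real roots: the line is a secant.

2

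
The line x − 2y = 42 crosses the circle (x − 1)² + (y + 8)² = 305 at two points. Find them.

Substitute y = (−42 + x)/2:
5x² − 60x − 540 = 0  ⟹  x² − 12x − 108 = 0
x = 18 or x = −6, giving (18, −12) and (−6, −24).

(−6, −24) and (18, −12)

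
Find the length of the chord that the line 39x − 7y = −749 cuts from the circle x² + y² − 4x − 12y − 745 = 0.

√1570

Substitute y = (749 + 39x)/7:
1570x² + 54950x + 461580 = 0  ⟹  x² + 35x + 294 = 0
x = −14 or x = −21, giving (−14, 29) and (−21, −10).
Chord length = distance between (−14, 29) and (−21, −10) = √1570 = √1570.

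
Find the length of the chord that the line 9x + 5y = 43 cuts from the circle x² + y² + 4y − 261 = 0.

Centre (0, −2), r² = 265. Perpendicular distance d from centre to line = |−53| / √106 = 53/√106.
Chord = 2√(r² − d²) = 2·√(477/2) = 3√106.

3√106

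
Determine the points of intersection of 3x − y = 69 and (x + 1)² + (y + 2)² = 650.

(16, −21) and (24, 3)

Substitute y = 3x − 69:
10x² − 400x + 3840 = 0  ⟹  x² − 40x + 384 = 0
x = 24 or x = 16, giving (24, 3) and (16, −21).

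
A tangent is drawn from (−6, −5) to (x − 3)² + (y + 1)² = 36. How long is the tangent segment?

√61

The centre is (3, −1) and r = 6. The square of the distance from P to the centre is 81 + 16 = 97.
By the tangent–radius right angle, tangent length = √(|PO|² − r²) = √61.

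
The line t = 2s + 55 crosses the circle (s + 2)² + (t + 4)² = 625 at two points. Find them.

Express t = 2s + 55 and substitute into the circle:
5s² + 240s + 2860 = 0  ⟹  s² + 48s + 572 = 0
s = −22 or s = −26, giving (−22, 11) and (−26, 3).

(−26, 3) and (−22, 11)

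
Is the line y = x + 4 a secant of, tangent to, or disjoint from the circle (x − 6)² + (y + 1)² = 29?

disjoint

d² = (1·6 − 1·(−1) − (−4))²/2 = 121/2; r² = 29.
Since d² > r², the line lies outside the circle.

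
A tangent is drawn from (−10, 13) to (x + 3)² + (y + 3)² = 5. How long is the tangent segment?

Centre (−3, −3), r² = 5. |PO|² = (−7)² + (16)² = 305.
The tangent meets the radius at right angles, so tangent² = |PO|² − r² = 305 − 5 = 300.

10√3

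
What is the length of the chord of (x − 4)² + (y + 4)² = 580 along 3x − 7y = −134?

2√58

Substitute y = (134 + 3x)/7:
58x² + 580x − 1392 = 0  ⟹  x² + 10x − 24 = 0
x = 2 or x = −12, giving (2, 20) and (−12, 14).
Chord length = distance between (2, 20) and (−12, 14) = √232 = 2√58.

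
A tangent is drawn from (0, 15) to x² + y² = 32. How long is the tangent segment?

√193

The centre is (0, 0) and r = 4√2. The square of the distance from P to the centre is 0 + 225 = 225.
By the tangent–radius right angle, tangent length = √(|PO|² − r²) = √193.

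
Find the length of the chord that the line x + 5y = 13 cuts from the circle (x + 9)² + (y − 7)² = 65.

Substitute y = (13 − x)/5:
26x² + 494x + 884 = 0  ⟹  x² + 19x + 34 = 0
x = −2 or x = −17, giving (−2, 3) and (−17, 6).
|(−2, 3) − (−17, 6)| = √((15)² + (−3)²) = 3√26.

3√26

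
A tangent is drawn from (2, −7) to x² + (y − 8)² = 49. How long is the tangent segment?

The centre is (0, 8) and r = 7. The square of the distance from P to the centre is 4 + 225 = 229.
The tangent meets the radius at right angles, so tangent² = |PO|² − r² = 229 − 49 = 180.

6√5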